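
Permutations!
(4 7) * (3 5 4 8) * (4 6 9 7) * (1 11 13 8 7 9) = (1 11 13 8 3 5 6) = [0, 11, 2, 5, 4, 6, 1, 7, 3, 9, 10, 13, 12, 8]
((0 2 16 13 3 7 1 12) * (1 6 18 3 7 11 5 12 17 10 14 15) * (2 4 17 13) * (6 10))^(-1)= (0 12 5 11 3 18 6 17 4)(1 15 14 10 7 13)(2 16)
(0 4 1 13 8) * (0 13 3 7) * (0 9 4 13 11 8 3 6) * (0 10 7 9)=(0 13 3 9 4 1 6 10 7)(8 11)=[13, 6, 2, 9, 1, 5, 10, 0, 11, 4, 7, 8, 12, 3]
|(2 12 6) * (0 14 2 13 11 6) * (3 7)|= 12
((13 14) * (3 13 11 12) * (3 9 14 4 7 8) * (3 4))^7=((3 13)(4 7 8)(9 14 11 12))^7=(3 13)(4 7 8)(9 12 11 14)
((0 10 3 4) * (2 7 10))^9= (0 10)(2 3)(4 7)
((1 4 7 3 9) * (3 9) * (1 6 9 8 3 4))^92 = (9)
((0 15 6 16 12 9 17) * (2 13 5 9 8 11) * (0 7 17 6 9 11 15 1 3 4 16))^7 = ((0 1 3 4 16 12 8 15 9 6)(2 13 5 11)(7 17))^7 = (0 15 16 1 9 12 3 6 8 4)(2 11 5 13)(7 17)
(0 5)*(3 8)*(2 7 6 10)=(0 5)(2 7 6 10)(3 8)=[5, 1, 7, 8, 4, 0, 10, 6, 3, 9, 2]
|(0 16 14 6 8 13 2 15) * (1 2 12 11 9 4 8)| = 42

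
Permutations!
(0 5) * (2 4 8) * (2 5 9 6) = (0 9 6 2 4 8 5) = [9, 1, 4, 3, 8, 0, 2, 7, 5, 6]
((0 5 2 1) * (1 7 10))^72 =((0 5 2 7 10 1))^72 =(10)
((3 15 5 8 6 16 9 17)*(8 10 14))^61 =((3 15 5 10 14 8 6 16 9 17))^61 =(3 15 5 10 14 8 6 16 9 17)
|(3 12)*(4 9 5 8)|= 4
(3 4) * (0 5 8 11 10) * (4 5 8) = (0 8 11 10)(3 5 4) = [8, 1, 2, 5, 3, 4, 6, 7, 11, 9, 0, 10]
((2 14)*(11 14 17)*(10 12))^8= (17)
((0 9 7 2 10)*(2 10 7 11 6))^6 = ((0 9 11 6 2 7 10))^6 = (0 10 7 2 6 11 9)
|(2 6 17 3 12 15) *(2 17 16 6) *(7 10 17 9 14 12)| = |(3 7 10 17)(6 16)(9 14 12 15)| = 4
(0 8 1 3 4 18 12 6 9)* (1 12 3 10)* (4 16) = (0 8 12 6 9)(1 10)(3 16 4 18) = [8, 10, 2, 16, 18, 5, 9, 7, 12, 0, 1, 11, 6, 13, 14, 15, 4, 17, 3]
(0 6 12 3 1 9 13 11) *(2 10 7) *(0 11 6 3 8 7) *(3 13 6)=(0 13 3 1 9 6 12 8 7 2 10)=[13, 9, 10, 1, 4, 5, 12, 2, 7, 6, 0, 11, 8, 3]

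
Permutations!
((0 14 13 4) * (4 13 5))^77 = (0 14 5 4)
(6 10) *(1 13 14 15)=(1 13 14 15)(6 10)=[0, 13, 2, 3, 4, 5, 10, 7, 8, 9, 6, 11, 12, 14, 15, 1]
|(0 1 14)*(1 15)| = 4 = |(0 15 1 14)|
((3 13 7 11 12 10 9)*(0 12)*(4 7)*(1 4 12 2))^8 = (0 1 7)(2 4 11)(3 10 13 9 12)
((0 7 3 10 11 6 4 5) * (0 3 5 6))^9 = ((0 7 5 3 10 11)(4 6))^9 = (0 3)(4 6)(5 11)(7 10)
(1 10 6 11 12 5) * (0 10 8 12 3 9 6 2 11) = (0 10 2 11 3 9 6)(1 8 12 5) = [10, 8, 11, 9, 4, 1, 0, 7, 12, 6, 2, 3, 5]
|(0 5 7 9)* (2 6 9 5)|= |(0 2 6 9)(5 7)|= 4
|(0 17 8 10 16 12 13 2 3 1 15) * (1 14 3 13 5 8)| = |(0 17 1 15)(2 13)(3 14)(5 8 10 16 12)| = 20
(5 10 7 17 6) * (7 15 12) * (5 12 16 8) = (5 10 15 16 8)(6 12 7 17) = [0, 1, 2, 3, 4, 10, 12, 17, 5, 9, 15, 11, 7, 13, 14, 16, 8, 6]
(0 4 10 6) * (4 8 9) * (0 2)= [8, 1, 0, 3, 10, 5, 2, 7, 9, 4, 6]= (0 8 9 4 10 6 2)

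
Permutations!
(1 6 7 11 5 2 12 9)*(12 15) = (1 6 7 11 5 2 15 12 9) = [0, 6, 15, 3, 4, 2, 7, 11, 8, 1, 10, 5, 9, 13, 14, 12]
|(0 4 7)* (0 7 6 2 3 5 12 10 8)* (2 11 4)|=21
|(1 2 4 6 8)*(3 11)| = 10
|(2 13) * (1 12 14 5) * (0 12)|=|(0 12 14 5 1)(2 13)|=10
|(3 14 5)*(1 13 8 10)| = |(1 13 8 10)(3 14 5)| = 12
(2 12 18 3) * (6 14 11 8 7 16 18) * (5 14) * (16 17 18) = (2 12 6 5 14 11 8 7 17 18 3) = [0, 1, 12, 2, 4, 14, 5, 17, 7, 9, 10, 8, 6, 13, 11, 15, 16, 18, 3]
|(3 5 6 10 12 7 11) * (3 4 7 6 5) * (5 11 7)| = |(4 5 11)(6 10 12)| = 3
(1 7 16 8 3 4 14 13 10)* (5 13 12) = (1 7 16 8 3 4 14 12 5 13 10) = [0, 7, 2, 4, 14, 13, 6, 16, 3, 9, 1, 11, 5, 10, 12, 15, 8]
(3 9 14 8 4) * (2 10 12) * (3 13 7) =(2 10 12)(3 9 14 8 4 13 7) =[0, 1, 10, 9, 13, 5, 6, 3, 4, 14, 12, 11, 2, 7, 8]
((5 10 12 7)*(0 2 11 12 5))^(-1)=(0 7 12 11 2)(5 10)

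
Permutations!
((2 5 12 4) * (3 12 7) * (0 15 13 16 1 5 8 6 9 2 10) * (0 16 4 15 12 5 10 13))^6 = (16)(2 6)(8 9)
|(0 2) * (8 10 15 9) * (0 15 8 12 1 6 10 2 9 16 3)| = 11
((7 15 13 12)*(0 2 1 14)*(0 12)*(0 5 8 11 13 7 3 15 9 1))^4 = (1 15 14 7 12 9 3)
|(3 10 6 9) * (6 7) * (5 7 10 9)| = |(10)(3 9)(5 7 6)| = 6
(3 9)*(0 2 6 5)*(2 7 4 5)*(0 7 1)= (0 1)(2 6)(3 9)(4 5 7)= [1, 0, 6, 9, 5, 7, 2, 4, 8, 3]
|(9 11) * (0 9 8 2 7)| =6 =|(0 9 11 8 2 7)|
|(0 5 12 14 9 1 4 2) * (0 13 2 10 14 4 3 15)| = |(0 5 12 4 10 14 9 1 3 15)(2 13)| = 10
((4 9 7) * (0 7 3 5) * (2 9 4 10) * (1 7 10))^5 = (0 5 3 9 2 10)(1 7)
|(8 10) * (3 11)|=2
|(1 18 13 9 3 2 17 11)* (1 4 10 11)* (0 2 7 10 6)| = 13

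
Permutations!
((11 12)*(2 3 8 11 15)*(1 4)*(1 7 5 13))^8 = (1 5 4 13 7)(2 8 12)(3 11 15)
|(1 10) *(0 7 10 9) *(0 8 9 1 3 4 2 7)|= |(2 7 10 3 4)(8 9)|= 10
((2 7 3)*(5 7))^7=((2 5 7 3))^7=(2 3 7 5)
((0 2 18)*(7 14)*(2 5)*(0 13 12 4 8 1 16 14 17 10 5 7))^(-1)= (0 14 16 1 8 4 12 13 18 2 5 10 17 7)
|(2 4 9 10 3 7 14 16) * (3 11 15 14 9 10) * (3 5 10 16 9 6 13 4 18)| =|(2 18 3 7 6 13 4 16)(5 10 11 15 14 9)| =24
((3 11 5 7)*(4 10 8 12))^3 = ((3 11 5 7)(4 10 8 12))^3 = (3 7 5 11)(4 12 8 10)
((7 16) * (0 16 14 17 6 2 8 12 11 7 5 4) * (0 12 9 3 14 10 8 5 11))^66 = ((0 16 11 7 10 8 9 3 14 17 6 2 5 4 12))^66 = (0 9 5 7 17)(2 11 14 12 8)(3 4 10 6 16)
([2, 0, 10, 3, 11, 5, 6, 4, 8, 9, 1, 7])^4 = (4 11 7)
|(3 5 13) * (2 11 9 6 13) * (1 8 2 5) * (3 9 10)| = |(1 8 2 11 10 3)(6 13 9)| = 6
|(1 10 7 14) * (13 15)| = 4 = |(1 10 7 14)(13 15)|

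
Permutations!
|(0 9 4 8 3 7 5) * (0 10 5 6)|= |(0 9 4 8 3 7 6)(5 10)|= 14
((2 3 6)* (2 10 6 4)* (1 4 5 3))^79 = (1 4 2)(3 5)(6 10)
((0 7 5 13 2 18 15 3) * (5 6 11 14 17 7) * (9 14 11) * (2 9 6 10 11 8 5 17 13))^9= (0 15 2 8 10 17 3 18 5 11 7)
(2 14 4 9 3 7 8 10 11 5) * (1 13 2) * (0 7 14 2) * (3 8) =[7, 13, 2, 14, 9, 1, 6, 3, 10, 8, 11, 5, 12, 0, 4] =(0 7 3 14 4 9 8 10 11 5 1 13)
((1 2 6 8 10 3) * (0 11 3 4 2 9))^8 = (0 1 11 9 3)(2 10 6 4 8)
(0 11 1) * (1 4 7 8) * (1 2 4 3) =[11, 0, 4, 1, 7, 5, 6, 8, 2, 9, 10, 3] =(0 11 3 1)(2 4 7 8)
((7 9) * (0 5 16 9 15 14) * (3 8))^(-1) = (0 14 15 7 9 16 5)(3 8)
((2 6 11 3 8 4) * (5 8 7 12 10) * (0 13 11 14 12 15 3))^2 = (0 11 13)(2 14 10 8)(3 15 7)(4 6 12 5)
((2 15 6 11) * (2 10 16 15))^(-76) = ((6 11 10 16 15))^(-76) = (6 15 16 10 11)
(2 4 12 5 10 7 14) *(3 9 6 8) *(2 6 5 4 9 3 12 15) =(2 9 5 10 7 14 6 8 12 4 15) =[0, 1, 9, 3, 15, 10, 8, 14, 12, 5, 7, 11, 4, 13, 6, 2]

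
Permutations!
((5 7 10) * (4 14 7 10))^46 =((4 14 7)(5 10))^46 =(4 14 7)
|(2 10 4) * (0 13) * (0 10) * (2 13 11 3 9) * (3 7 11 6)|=|(0 6 3 9 2)(4 13 10)(7 11)|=30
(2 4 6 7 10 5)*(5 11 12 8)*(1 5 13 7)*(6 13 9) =(1 5 2 4 13 7 10 11 12 8 9 6) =[0, 5, 4, 3, 13, 2, 1, 10, 9, 6, 11, 12, 8, 7]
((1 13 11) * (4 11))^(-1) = (1 11 4 13)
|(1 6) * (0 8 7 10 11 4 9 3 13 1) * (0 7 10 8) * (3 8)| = |(1 6 7 3 13)(4 9 8 10 11)| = 5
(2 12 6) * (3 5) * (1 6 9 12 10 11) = (1 6 2 10 11)(3 5)(9 12) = [0, 6, 10, 5, 4, 3, 2, 7, 8, 12, 11, 1, 9]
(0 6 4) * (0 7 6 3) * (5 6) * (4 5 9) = (0 3)(4 7 9)(5 6) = [3, 1, 2, 0, 7, 6, 5, 9, 8, 4]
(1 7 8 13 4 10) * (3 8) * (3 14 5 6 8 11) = (1 7 14 5 6 8 13 4 10)(3 11) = [0, 7, 2, 11, 10, 6, 8, 14, 13, 9, 1, 3, 12, 4, 5]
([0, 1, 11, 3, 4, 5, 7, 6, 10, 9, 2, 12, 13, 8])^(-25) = (2 10 8 13 12 11)(6 7)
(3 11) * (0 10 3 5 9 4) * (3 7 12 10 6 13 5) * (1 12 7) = [6, 12, 2, 11, 0, 9, 13, 7, 8, 4, 1, 3, 10, 5] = (0 6 13 5 9 4)(1 12 10)(3 11)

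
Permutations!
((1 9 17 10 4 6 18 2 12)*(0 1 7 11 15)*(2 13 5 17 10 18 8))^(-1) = ((0 1 9 10 4 6 8 2 12 7 11 15)(5 17 18 13))^(-1) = (0 15 11 7 12 2 8 6 4 10 9 1)(5 13 18 17)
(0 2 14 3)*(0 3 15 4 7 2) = [0, 1, 14, 3, 7, 5, 6, 2, 8, 9, 10, 11, 12, 13, 15, 4] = (2 14 15 4 7)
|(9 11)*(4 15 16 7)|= |(4 15 16 7)(9 11)|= 4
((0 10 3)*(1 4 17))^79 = ((0 10 3)(1 4 17))^79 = (0 10 3)(1 4 17)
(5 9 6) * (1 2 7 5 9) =(1 2 7 5)(6 9) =[0, 2, 7, 3, 4, 1, 9, 5, 8, 6]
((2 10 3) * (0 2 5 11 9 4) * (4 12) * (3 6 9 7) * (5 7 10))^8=((0 2 5 11 10 6 9 12 4)(3 7))^8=(0 4 12 9 6 10 11 5 2)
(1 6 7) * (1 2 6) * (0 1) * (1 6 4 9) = [6, 0, 4, 3, 9, 5, 7, 2, 8, 1] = (0 6 7 2 4 9 1)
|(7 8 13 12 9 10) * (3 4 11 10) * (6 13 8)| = |(3 4 11 10 7 6 13 12 9)| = 9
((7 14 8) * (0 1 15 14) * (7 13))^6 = (0 7 13 8 14 15 1) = ((0 1 15 14 8 13 7))^6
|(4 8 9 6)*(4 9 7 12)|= |(4 8 7 12)(6 9)|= 4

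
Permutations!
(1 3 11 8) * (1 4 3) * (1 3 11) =[0, 3, 2, 1, 11, 5, 6, 7, 4, 9, 10, 8] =(1 3)(4 11 8)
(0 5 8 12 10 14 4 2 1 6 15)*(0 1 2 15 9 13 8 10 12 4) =(0 5 10 14)(1 6 9 13 8 4 15) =[5, 6, 2, 3, 15, 10, 9, 7, 4, 13, 14, 11, 12, 8, 0, 1]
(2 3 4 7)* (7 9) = (2 3 4 9 7) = [0, 1, 3, 4, 9, 5, 6, 2, 8, 7]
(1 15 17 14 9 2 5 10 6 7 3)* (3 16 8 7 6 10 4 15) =(1 3)(2 5 4 15 17 14 9)(7 16 8) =[0, 3, 5, 1, 15, 4, 6, 16, 7, 2, 10, 11, 12, 13, 9, 17, 8, 14]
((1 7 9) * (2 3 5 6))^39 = ((1 7 9)(2 3 5 6))^39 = (9)(2 6 5 3)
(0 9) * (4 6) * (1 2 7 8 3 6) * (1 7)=(0 9)(1 2)(3 6 4 7 8)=[9, 2, 1, 6, 7, 5, 4, 8, 3, 0]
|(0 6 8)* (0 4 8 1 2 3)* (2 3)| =4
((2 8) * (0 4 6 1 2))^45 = (0 1)(2 4)(6 8)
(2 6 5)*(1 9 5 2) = (1 9 5)(2 6) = [0, 9, 6, 3, 4, 1, 2, 7, 8, 5]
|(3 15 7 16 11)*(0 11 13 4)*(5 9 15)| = 10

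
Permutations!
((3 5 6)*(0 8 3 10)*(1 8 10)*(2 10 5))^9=(0 5 6 1 8 3 2 10)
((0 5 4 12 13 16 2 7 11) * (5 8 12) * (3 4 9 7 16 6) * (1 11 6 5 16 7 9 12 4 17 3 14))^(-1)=(0 11 1 14 6 7 2 16 4 8)(3 17)(5 13 12)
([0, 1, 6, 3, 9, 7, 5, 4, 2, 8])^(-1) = (2 8 9 4 7 5 6)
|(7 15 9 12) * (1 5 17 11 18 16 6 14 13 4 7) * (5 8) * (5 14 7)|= |(1 8 14 13 4 5 17 11 18 16 6 7 15 9 12)|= 15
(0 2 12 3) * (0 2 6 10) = [6, 1, 12, 2, 4, 5, 10, 7, 8, 9, 0, 11, 3] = (0 6 10)(2 12 3)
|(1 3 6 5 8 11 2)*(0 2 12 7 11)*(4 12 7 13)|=|(0 2 1 3 6 5 8)(4 12 13)(7 11)|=42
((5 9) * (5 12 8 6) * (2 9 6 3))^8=(2 8 9 3 12)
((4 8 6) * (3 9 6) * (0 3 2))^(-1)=((0 3 9 6 4 8 2))^(-1)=(0 2 8 4 6 9 3)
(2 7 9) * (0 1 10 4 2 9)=(0 1 10 4 2 7)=[1, 10, 7, 3, 2, 5, 6, 0, 8, 9, 4]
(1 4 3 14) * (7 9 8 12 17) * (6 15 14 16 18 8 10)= [0, 4, 2, 16, 3, 5, 15, 9, 12, 10, 6, 11, 17, 13, 1, 14, 18, 7, 8]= (1 4 3 16 18 8 12 17 7 9 10 6 15 14)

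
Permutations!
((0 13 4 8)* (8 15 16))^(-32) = (0 16 4)(8 15 13)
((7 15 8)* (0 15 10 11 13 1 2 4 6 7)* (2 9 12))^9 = ((0 15 8)(1 9 12 2 4 6 7 10 11 13))^9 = (15)(1 13 11 10 7 6 4 2 12 9)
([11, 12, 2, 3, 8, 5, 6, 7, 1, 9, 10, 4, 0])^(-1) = [12, 8, 2, 3, 11, 5, 6, 7, 4, 9, 10, 0, 1]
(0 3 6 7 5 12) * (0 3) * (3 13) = (3 6 7 5 12 13) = [0, 1, 2, 6, 4, 12, 7, 5, 8, 9, 10, 11, 13, 3]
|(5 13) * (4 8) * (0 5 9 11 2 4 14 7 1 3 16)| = |(0 5 13 9 11 2 4 8 14 7 1 3 16)| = 13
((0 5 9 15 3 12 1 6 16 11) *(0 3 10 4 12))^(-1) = ((0 5 9 15 10 4 12 1 6 16 11 3))^(-1) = (0 3 11 16 6 1 12 4 10 15 9 5)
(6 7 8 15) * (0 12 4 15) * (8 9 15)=(0 12 4 8)(6 7 9 15)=[12, 1, 2, 3, 8, 5, 7, 9, 0, 15, 10, 11, 4, 13, 14, 6]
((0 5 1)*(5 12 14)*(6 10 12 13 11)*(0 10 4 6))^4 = (0 13 11)(1 5 14 12 10)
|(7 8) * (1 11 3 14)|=4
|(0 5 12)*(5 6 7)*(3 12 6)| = 3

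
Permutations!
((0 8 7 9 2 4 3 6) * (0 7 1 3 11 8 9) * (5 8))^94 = (0 8 9 1 2 3 4 6 11 7 5)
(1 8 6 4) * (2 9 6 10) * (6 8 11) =(1 11 6 4)(2 9 8 10) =[0, 11, 9, 3, 1, 5, 4, 7, 10, 8, 2, 6]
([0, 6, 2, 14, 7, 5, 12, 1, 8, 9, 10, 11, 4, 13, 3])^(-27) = (1 4 6 7 12)(3 14)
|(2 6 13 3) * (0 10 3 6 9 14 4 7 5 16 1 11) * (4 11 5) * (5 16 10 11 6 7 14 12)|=30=|(0 11)(1 16)(2 9 12 5 10 3)(4 14 6 13 7)|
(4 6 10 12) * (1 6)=(1 6 10 12 4)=[0, 6, 2, 3, 1, 5, 10, 7, 8, 9, 12, 11, 4]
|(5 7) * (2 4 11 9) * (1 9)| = 10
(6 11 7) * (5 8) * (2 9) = (2 9)(5 8)(6 11 7) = [0, 1, 9, 3, 4, 8, 11, 6, 5, 2, 10, 7]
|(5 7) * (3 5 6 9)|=5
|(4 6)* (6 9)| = 3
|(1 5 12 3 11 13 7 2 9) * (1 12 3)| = 9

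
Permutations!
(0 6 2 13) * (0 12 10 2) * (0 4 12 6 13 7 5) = [13, 1, 7, 3, 12, 0, 4, 5, 8, 9, 2, 11, 10, 6] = (0 13 6 4 12 10 2 7 5)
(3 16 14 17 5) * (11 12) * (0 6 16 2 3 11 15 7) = [6, 1, 3, 2, 4, 11, 16, 0, 8, 9, 10, 12, 15, 13, 17, 7, 14, 5] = (0 6 16 14 17 5 11 12 15 7)(2 3)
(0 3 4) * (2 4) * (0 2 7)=(0 3 7)(2 4)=[3, 1, 4, 7, 2, 5, 6, 0]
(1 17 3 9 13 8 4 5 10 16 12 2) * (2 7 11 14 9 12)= [0, 17, 1, 12, 5, 10, 6, 11, 4, 13, 16, 14, 7, 8, 9, 15, 2, 3]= (1 17 3 12 7 11 14 9 13 8 4 5 10 16 2)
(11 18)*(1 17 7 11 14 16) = [0, 17, 2, 3, 4, 5, 6, 11, 8, 9, 10, 18, 12, 13, 16, 15, 1, 7, 14] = (1 17 7 11 18 14 16)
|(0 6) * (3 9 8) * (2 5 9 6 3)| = 12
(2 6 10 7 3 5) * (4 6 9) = (2 9 4 6 10 7 3 5) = [0, 1, 9, 5, 6, 2, 10, 3, 8, 4, 7]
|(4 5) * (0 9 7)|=6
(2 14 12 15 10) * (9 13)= (2 14 12 15 10)(9 13)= [0, 1, 14, 3, 4, 5, 6, 7, 8, 13, 2, 11, 15, 9, 12, 10]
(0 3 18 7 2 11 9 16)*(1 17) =(0 3 18 7 2 11 9 16)(1 17) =[3, 17, 11, 18, 4, 5, 6, 2, 8, 16, 10, 9, 12, 13, 14, 15, 0, 1, 7]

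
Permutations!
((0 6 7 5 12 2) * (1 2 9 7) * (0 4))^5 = ((0 6 1 2 4)(5 12 9 7))^5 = (5 12 9 7)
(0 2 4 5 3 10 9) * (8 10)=[2, 1, 4, 8, 5, 3, 6, 7, 10, 0, 9]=(0 2 4 5 3 8 10 9)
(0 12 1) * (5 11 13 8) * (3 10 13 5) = (0 12 1)(3 10 13 8)(5 11) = [12, 0, 2, 10, 4, 11, 6, 7, 3, 9, 13, 5, 1, 8]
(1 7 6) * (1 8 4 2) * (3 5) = (1 7 6 8 4 2)(3 5) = [0, 7, 1, 5, 2, 3, 8, 6, 4]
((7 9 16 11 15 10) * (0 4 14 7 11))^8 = ((0 4 14 7 9 16)(10 11 15))^8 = (0 14 9)(4 7 16)(10 15 11)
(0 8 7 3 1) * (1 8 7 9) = (0 7 3 8 9 1) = [7, 0, 2, 8, 4, 5, 6, 3, 9, 1]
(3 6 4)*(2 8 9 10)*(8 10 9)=[0, 1, 10, 6, 3, 5, 4, 7, 8, 9, 2]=(2 10)(3 6 4)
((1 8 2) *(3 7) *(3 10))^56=(1 2 8)(3 10 7)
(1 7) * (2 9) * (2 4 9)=[0, 7, 2, 3, 9, 5, 6, 1, 8, 4]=(1 7)(4 9)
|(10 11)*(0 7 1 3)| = 4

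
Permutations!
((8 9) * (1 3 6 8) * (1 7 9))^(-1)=((1 3 6 8)(7 9))^(-1)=(1 8 6 3)(7 9)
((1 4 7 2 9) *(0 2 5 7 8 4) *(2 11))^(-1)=((0 11 2 9 1)(4 8)(5 7))^(-1)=(0 1 9 2 11)(4 8)(5 7)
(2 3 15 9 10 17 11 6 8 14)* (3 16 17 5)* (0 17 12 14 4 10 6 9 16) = (0 17 11 9 6 8 4 10 5 3 15 16 12 14 2) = [17, 1, 0, 15, 10, 3, 8, 7, 4, 6, 5, 9, 14, 13, 2, 16, 12, 11]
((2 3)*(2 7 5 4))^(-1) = (2 4 5 7 3)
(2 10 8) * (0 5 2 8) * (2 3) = [5, 1, 10, 2, 4, 3, 6, 7, 8, 9, 0] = (0 5 3 2 10)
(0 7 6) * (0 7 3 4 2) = (0 3 4 2)(6 7) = [3, 1, 0, 4, 2, 5, 7, 6]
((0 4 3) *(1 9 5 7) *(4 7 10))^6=((0 7 1 9 5 10 4 3))^6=(0 4 5 1)(3 10 9 7)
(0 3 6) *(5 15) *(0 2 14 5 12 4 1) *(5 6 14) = (0 3 14 6 2 5 15 12 4 1) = [3, 0, 5, 14, 1, 15, 2, 7, 8, 9, 10, 11, 4, 13, 6, 12]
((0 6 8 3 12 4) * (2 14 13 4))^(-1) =(0 4 13 14 2 12 3 8 6)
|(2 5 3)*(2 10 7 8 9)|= 7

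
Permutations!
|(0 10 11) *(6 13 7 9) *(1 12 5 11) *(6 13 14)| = 6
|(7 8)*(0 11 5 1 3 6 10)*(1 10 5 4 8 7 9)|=10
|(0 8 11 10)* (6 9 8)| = 6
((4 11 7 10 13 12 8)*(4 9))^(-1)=(4 9 8 12 13 10 7 11)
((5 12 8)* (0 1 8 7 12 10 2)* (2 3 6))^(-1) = ((0 1 8 5 10 3 6 2)(7 12))^(-1) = (0 2 6 3 10 5 8 1)(7 12)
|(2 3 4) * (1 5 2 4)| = 4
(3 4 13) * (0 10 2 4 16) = (0 10 2 4 13 3 16) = [10, 1, 4, 16, 13, 5, 6, 7, 8, 9, 2, 11, 12, 3, 14, 15, 0]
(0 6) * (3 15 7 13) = [6, 1, 2, 15, 4, 5, 0, 13, 8, 9, 10, 11, 12, 3, 14, 7] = (0 6)(3 15 7 13)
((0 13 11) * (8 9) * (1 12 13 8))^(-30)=(0 13 1 8 11 12 9)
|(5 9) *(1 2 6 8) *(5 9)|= |(9)(1 2 6 8)|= 4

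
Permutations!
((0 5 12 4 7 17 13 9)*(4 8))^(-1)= ((0 5 12 8 4 7 17 13 9))^(-1)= (0 9 13 17 7 4 8 12 5)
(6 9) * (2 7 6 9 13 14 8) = [0, 1, 7, 3, 4, 5, 13, 6, 2, 9, 10, 11, 12, 14, 8] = (2 7 6 13 14 8)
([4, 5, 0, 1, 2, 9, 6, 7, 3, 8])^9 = [0, 3, 2, 8, 4, 1, 6, 7, 9, 5]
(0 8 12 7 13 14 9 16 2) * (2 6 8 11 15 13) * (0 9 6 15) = (0 11)(2 9 16 15 13 14 6 8 12 7) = [11, 1, 9, 3, 4, 5, 8, 2, 12, 16, 10, 0, 7, 14, 6, 13, 15]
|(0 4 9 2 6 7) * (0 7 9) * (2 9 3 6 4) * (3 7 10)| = 12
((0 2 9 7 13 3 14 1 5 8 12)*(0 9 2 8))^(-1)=((0 8 12 9 7 13 3 14 1 5))^(-1)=(0 5 1 14 3 13 7 9 12 8)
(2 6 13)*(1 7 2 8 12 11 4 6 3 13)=(1 7 2 3 13 8 12 11 4 6)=[0, 7, 3, 13, 6, 5, 1, 2, 12, 9, 10, 4, 11, 8]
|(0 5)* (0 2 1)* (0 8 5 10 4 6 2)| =8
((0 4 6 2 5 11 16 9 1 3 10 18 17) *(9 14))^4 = (0 5 9 18 6 16 3)(1 17 2 14 10 4 11)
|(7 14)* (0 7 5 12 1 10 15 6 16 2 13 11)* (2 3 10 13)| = |(0 7 14 5 12 1 13 11)(3 10 15 6 16)| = 40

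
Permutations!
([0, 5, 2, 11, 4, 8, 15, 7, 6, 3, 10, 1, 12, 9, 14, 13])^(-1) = [0, 11, 2, 9, 4, 1, 8, 7, 5, 13, 10, 3, 12, 15, 14, 6]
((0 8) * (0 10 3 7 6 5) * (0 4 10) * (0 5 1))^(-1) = (0 1 6 7 3 10 4 5 8)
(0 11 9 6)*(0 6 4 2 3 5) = (0 11 9 4 2 3 5) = [11, 1, 3, 5, 2, 0, 6, 7, 8, 4, 10, 9]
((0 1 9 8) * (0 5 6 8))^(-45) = (9)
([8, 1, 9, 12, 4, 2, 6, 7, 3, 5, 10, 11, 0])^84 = [0, 1, 2, 3, 4, 5, 6, 7, 8, 9, 10, 11, 12]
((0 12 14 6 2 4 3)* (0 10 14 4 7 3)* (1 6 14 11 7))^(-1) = (14)(0 4 12)(1 2 6)(3 7 11 10)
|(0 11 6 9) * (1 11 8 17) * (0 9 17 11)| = 6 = |(0 8 11 6 17 1)|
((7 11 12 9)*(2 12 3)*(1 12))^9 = (1 9 11 2 12 7 3)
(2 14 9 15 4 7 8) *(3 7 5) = (2 14 9 15 4 5 3 7 8) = [0, 1, 14, 7, 5, 3, 6, 8, 2, 15, 10, 11, 12, 13, 9, 4]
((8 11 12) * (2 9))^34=(8 11 12)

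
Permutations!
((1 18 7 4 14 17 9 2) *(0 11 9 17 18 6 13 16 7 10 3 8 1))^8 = ((0 11 9 2)(1 6 13 16 7 4 14 18 10 3 8))^8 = (1 10 4 13 8 18 7 6 3 14 16)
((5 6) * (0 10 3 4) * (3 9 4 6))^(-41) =((0 10 9 4)(3 6 5))^(-41) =(0 4 9 10)(3 6 5)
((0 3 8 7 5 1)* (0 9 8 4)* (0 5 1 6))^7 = ((0 3 4 5 6)(1 9 8 7))^7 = (0 4 6 3 5)(1 7 8 9)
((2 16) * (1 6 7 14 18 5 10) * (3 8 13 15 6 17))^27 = ((1 17 3 8 13 15 6 7 14 18 5 10)(2 16))^27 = (1 8 6 18)(2 16)(3 15 14 10)(5 17 13 7)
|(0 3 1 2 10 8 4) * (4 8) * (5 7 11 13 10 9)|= |(0 3 1 2 9 5 7 11 13 10 4)|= 11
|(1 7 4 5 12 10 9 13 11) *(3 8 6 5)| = |(1 7 4 3 8 6 5 12 10 9 13 11)| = 12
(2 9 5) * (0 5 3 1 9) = (0 5 2)(1 9 3) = [5, 9, 0, 1, 4, 2, 6, 7, 8, 3]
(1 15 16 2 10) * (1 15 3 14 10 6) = (1 3 14 10 15 16 2 6) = [0, 3, 6, 14, 4, 5, 1, 7, 8, 9, 15, 11, 12, 13, 10, 16, 2]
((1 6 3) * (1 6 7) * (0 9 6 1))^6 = (9)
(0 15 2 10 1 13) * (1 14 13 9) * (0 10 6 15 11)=(0 11)(1 9)(2 6 15)(10 14 13)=[11, 9, 6, 3, 4, 5, 15, 7, 8, 1, 14, 0, 12, 10, 13, 2]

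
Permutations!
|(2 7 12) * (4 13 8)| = |(2 7 12)(4 13 8)| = 3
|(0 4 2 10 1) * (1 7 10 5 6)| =6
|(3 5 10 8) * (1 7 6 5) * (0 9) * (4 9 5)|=10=|(0 5 10 8 3 1 7 6 4 9)|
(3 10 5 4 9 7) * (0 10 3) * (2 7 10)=(0 2 7)(4 9 10 5)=[2, 1, 7, 3, 9, 4, 6, 0, 8, 10, 5]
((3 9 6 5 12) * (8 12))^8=(3 6 8)(5 12 9)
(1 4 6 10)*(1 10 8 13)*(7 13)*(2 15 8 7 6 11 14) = (1 4 11 14 2 15 8 6 7 13) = [0, 4, 15, 3, 11, 5, 7, 13, 6, 9, 10, 14, 12, 1, 2, 8]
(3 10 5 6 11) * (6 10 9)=(3 9 6 11)(5 10)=[0, 1, 2, 9, 4, 10, 11, 7, 8, 6, 5, 3]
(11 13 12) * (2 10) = (2 10)(11 13 12) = [0, 1, 10, 3, 4, 5, 6, 7, 8, 9, 2, 13, 11, 12]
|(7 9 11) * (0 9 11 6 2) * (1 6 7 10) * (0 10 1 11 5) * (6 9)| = 9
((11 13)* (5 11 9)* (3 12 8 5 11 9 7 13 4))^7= ((3 12 8 5 9 11 4)(7 13))^7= (7 13)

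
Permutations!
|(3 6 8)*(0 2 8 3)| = 6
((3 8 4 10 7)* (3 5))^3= ((3 8 4 10 7 5))^3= (3 10)(4 5)(7 8)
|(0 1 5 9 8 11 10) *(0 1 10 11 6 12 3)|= 9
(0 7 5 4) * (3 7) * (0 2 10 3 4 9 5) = (0 4 2 10 3 7)(5 9) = [4, 1, 10, 7, 2, 9, 6, 0, 8, 5, 3]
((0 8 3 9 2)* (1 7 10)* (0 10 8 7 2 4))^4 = ((0 7 8 3 9 4)(1 2 10))^4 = (0 9 8)(1 2 10)(3 7 4)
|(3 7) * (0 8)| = 2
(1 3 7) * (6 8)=(1 3 7)(6 8)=[0, 3, 2, 7, 4, 5, 8, 1, 6]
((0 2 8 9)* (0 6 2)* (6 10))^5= (10)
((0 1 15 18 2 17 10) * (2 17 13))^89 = (0 10 17 18 15 1)(2 13)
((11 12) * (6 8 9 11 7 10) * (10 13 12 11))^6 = (13)(6 9)(8 10)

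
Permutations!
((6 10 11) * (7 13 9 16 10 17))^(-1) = ((6 17 7 13 9 16 10 11))^(-1) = (6 11 10 16 9 13 7 17)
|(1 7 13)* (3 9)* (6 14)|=6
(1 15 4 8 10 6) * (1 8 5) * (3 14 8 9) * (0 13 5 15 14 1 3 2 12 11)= [13, 14, 12, 1, 15, 3, 9, 7, 10, 2, 6, 0, 11, 5, 8, 4]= (0 13 5 3 1 14 8 10 6 9 2 12 11)(4 15)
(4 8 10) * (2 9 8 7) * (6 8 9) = (2 6 8 10 4 7) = [0, 1, 6, 3, 7, 5, 8, 2, 10, 9, 4]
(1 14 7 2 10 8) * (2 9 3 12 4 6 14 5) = (1 5 2 10 8)(3 12 4 6 14 7 9) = [0, 5, 10, 12, 6, 2, 14, 9, 1, 3, 8, 11, 4, 13, 7]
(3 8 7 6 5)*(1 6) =(1 6 5 3 8 7) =[0, 6, 2, 8, 4, 3, 5, 1, 7]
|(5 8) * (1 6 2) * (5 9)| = 3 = |(1 6 2)(5 8 9)|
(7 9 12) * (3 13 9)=(3 13 9 12 7)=[0, 1, 2, 13, 4, 5, 6, 3, 8, 12, 10, 11, 7, 9]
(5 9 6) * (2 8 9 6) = [0, 1, 8, 3, 4, 6, 5, 7, 9, 2] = (2 8 9)(5 6)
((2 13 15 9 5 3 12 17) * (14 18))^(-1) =(2 17 12 3 5 9 15 13)(14 18) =((2 13 15 9 5 3 12 17)(14 18))^(-1)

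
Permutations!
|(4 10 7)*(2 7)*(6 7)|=|(2 6 7 4 10)|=5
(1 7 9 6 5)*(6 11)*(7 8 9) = (1 8 9 11 6 5) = [0, 8, 2, 3, 4, 1, 5, 7, 9, 11, 10, 6]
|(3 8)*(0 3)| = 3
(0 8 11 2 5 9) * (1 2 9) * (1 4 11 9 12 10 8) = (0 1 2 5 4 11 12 10 8 9) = [1, 2, 5, 3, 11, 4, 6, 7, 9, 0, 8, 12, 10]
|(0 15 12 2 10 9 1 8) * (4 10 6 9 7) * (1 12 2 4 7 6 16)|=30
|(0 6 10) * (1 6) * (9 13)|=4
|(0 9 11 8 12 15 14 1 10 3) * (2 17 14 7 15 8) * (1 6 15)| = 12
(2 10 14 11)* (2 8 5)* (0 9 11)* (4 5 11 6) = (0 9 6 4 5 2 10 14)(8 11) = [9, 1, 10, 3, 5, 2, 4, 7, 11, 6, 14, 8, 12, 13, 0]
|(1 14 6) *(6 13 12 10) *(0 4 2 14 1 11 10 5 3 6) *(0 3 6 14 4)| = |(2 4)(3 14 13 12 5 6 11 10)| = 8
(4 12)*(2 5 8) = (2 5 8)(4 12) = [0, 1, 5, 3, 12, 8, 6, 7, 2, 9, 10, 11, 4]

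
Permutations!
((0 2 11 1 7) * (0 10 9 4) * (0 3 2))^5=((1 7 10 9 4 3 2 11))^5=(1 3 10 11 4 7 2 9)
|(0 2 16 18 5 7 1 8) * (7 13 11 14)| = 11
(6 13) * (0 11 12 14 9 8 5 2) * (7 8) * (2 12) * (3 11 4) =(0 4 3 11 2)(5 12 14 9 7 8)(6 13) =[4, 1, 0, 11, 3, 12, 13, 8, 5, 7, 10, 2, 14, 6, 9]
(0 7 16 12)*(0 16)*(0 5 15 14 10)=(0 7 5 15 14 10)(12 16)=[7, 1, 2, 3, 4, 15, 6, 5, 8, 9, 0, 11, 16, 13, 10, 14, 12]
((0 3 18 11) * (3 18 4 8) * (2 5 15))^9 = ((0 18 11)(2 5 15)(3 4 8))^9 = (18)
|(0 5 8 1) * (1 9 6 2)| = 7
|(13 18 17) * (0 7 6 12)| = |(0 7 6 12)(13 18 17)| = 12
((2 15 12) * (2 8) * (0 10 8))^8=((0 10 8 2 15 12))^8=(0 8 15)(2 12 10)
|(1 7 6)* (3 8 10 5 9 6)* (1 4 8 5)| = 9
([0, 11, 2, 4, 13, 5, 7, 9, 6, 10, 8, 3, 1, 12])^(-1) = [0, 12, 2, 11, 3, 5, 8, 6, 10, 7, 9, 1, 13, 4]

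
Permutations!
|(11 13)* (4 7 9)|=6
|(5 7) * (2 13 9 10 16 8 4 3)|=|(2 13 9 10 16 8 4 3)(5 7)|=8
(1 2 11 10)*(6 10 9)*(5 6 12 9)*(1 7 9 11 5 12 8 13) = (1 2 5 6 10 7 9 8 13)(11 12) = [0, 2, 5, 3, 4, 6, 10, 9, 13, 8, 7, 12, 11, 1]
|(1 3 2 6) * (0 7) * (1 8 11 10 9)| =|(0 7)(1 3 2 6 8 11 10 9)| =8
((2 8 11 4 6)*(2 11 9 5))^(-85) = (2 5 9 8)(4 11 6)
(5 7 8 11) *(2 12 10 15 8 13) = (2 12 10 15 8 11 5 7 13) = [0, 1, 12, 3, 4, 7, 6, 13, 11, 9, 15, 5, 10, 2, 14, 8]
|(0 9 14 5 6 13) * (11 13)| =|(0 9 14 5 6 11 13)| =7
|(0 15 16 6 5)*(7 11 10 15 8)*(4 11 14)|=11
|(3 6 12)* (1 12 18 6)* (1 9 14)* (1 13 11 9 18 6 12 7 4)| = |(1 7 4)(3 18 12)(9 14 13 11)| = 12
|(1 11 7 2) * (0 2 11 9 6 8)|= 6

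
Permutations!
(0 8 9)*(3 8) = (0 3 8 9) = [3, 1, 2, 8, 4, 5, 6, 7, 9, 0]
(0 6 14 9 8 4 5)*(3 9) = (0 6 14 3 9 8 4 5) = [6, 1, 2, 9, 5, 0, 14, 7, 4, 8, 10, 11, 12, 13, 3]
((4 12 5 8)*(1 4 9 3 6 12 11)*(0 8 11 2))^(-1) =((0 8 9 3 6 12 5 11 1 4 2))^(-1) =(0 2 4 1 11 5 12 6 3 9 8)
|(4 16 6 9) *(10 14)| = 4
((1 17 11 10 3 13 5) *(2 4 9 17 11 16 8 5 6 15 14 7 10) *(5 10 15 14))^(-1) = (1 5 15 7 14 6 13 3 10 8 16 17 9 4 2 11)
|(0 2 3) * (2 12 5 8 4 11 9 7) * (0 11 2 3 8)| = 12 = |(0 12 5)(2 8 4)(3 11 9 7)|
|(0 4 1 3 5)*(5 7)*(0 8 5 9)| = |(0 4 1 3 7 9)(5 8)| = 6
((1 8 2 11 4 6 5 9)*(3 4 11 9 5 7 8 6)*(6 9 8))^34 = (11)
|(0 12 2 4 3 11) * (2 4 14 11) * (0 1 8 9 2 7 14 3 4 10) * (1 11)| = |(0 12 10)(1 8 9 2 3 7 14)| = 21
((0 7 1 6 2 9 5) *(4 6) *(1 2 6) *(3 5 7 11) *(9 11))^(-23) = ((0 9 7 2 11 3 5)(1 4))^(-23) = (0 3 2 9 5 11 7)(1 4)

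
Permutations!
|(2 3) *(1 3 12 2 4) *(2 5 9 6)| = 15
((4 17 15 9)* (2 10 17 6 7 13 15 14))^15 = (2 14 17 10)(4 13)(6 15)(7 9)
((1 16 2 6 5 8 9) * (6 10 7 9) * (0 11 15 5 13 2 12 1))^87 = (16)(0 9 7 10 2 13 6 8 5 15 11)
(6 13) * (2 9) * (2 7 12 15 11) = (2 9 7 12 15 11)(6 13) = [0, 1, 9, 3, 4, 5, 13, 12, 8, 7, 10, 2, 15, 6, 14, 11]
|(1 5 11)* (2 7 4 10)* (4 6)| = |(1 5 11)(2 7 6 4 10)| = 15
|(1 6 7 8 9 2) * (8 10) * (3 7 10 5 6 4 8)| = |(1 4 8 9 2)(3 7 5 6 10)| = 5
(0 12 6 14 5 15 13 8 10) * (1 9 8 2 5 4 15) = (0 12 6 14 4 15 13 2 5 1 9 8 10) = [12, 9, 5, 3, 15, 1, 14, 7, 10, 8, 0, 11, 6, 2, 4, 13]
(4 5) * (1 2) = (1 2)(4 5) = [0, 2, 1, 3, 5, 4]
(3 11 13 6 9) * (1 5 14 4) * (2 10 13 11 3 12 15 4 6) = (1 5 14 6 9 12 15 4)(2 10 13) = [0, 5, 10, 3, 1, 14, 9, 7, 8, 12, 13, 11, 15, 2, 6, 4]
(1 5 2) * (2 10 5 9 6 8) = (1 9 6 8 2)(5 10) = [0, 9, 1, 3, 4, 10, 8, 7, 2, 6, 5]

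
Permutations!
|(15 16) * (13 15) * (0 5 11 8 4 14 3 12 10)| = |(0 5 11 8 4 14 3 12 10)(13 15 16)| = 9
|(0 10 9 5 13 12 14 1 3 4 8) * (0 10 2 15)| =|(0 2 15)(1 3 4 8 10 9 5 13 12 14)| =30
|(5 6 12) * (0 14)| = 6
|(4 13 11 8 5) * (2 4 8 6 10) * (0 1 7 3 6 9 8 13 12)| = 45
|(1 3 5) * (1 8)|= |(1 3 5 8)|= 4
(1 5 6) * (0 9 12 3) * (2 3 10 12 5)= (0 9 5 6 1 2 3)(10 12)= [9, 2, 3, 0, 4, 6, 1, 7, 8, 5, 12, 11, 10]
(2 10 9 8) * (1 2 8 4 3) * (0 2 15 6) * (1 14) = [2, 15, 10, 14, 3, 5, 0, 7, 8, 4, 9, 11, 12, 13, 1, 6] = (0 2 10 9 4 3 14 1 15 6)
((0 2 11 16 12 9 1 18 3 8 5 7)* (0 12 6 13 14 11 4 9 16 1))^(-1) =(0 9 4 2)(1 11 14 13 6 16 12 7 5 8 3 18)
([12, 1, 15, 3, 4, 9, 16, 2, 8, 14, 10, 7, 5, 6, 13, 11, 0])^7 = [16, 1, 7, 3, 4, 12, 13, 11, 8, 5, 10, 15, 0, 14, 9, 2, 6]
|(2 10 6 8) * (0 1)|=|(0 1)(2 10 6 8)|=4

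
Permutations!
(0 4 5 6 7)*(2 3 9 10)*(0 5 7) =[4, 1, 3, 9, 7, 6, 0, 5, 8, 10, 2] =(0 4 7 5 6)(2 3 9 10)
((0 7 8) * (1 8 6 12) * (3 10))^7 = (0 7 6 12 1 8)(3 10)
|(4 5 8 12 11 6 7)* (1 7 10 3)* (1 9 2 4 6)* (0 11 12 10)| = 35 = |(12)(0 11 1 7 6)(2 4 5 8 10 3 9)|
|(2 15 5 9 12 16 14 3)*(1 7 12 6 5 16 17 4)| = 15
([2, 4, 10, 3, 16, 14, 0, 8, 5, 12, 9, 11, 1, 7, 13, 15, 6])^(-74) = (0 16 1 9 2 6 4 12 10)(5 14 13 7 8)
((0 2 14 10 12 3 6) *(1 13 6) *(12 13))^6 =((0 2 14 10 13 6)(1 12 3))^6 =(14)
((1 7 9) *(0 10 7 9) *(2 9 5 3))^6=((0 10 7)(1 5 3 2 9))^6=(10)(1 5 3 2 9)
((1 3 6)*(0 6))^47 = (0 3 1 6)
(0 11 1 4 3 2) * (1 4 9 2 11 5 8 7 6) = (0 5 8 7 6 1 9 2)(3 11 4) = [5, 9, 0, 11, 3, 8, 1, 6, 7, 2, 10, 4]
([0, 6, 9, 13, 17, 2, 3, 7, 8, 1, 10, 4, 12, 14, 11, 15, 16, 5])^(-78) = (1 9 2 5 17 4 11 14 13 3 6)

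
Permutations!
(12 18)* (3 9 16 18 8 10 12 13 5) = (3 9 16 18 13 5)(8 10 12) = [0, 1, 2, 9, 4, 3, 6, 7, 10, 16, 12, 11, 8, 5, 14, 15, 18, 17, 13]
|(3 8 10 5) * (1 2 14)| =12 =|(1 2 14)(3 8 10 5)|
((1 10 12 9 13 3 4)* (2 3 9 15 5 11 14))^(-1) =((1 10 12 15 5 11 14 2 3 4)(9 13))^(-1) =(1 4 3 2 14 11 5 15 12 10)(9 13)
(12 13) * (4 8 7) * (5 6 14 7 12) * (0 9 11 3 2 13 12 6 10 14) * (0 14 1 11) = (0 9)(1 11 3 2 13 5 10)(4 8 6 14 7) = [9, 11, 13, 2, 8, 10, 14, 4, 6, 0, 1, 3, 12, 5, 7]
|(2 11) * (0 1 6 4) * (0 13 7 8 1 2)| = 6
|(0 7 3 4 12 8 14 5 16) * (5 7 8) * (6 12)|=10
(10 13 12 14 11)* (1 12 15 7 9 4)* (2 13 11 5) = (1 12 14 5 2 13 15 7 9 4)(10 11) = [0, 12, 13, 3, 1, 2, 6, 9, 8, 4, 11, 10, 14, 15, 5, 7]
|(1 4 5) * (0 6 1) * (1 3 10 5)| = 10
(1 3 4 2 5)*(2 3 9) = (1 9 2 5)(3 4) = [0, 9, 5, 4, 3, 1, 6, 7, 8, 2]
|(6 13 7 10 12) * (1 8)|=|(1 8)(6 13 7 10 12)|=10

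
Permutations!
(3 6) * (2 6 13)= (2 6 3 13)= [0, 1, 6, 13, 4, 5, 3, 7, 8, 9, 10, 11, 12, 2]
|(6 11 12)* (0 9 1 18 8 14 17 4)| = 24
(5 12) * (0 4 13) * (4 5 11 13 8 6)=[5, 1, 2, 3, 8, 12, 4, 7, 6, 9, 10, 13, 11, 0]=(0 5 12 11 13)(4 8 6)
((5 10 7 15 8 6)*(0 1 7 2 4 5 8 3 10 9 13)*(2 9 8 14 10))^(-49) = ((0 1 7 15 3 2 4 5 8 6 14 10 9 13))^(-49) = (0 5)(1 8)(2 9)(3 10)(4 13)(6 7)(14 15)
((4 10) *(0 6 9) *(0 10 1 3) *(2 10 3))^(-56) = (10)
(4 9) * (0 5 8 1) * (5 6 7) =(0 6 7 5 8 1)(4 9) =[6, 0, 2, 3, 9, 8, 7, 5, 1, 4]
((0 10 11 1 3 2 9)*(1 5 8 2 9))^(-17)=((0 10 11 5 8 2 1 3 9))^(-17)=(0 10 11 5 8 2 1 3 9)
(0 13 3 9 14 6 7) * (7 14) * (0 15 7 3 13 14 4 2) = [14, 1, 0, 9, 2, 5, 4, 15, 8, 3, 10, 11, 12, 13, 6, 7] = (0 14 6 4 2)(3 9)(7 15)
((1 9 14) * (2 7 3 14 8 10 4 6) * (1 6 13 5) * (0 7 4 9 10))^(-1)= (0 8 9 10 1 5 13 4 2 6 14 3 7)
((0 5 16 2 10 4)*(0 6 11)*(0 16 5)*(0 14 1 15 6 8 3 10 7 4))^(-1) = ((0 14 1 15 6 11 16 2 7 4 8 3 10))^(-1) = (0 10 3 8 4 7 2 16 11 6 15 1 14)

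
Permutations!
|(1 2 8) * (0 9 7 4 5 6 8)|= |(0 9 7 4 5 6 8 1 2)|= 9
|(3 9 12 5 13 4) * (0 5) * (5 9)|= |(0 9 12)(3 5 13 4)|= 12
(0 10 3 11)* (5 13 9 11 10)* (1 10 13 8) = (0 5 8 1 10 3 13 9 11) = [5, 10, 2, 13, 4, 8, 6, 7, 1, 11, 3, 0, 12, 9]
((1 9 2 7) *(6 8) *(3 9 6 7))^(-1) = (1 7 8 6)(2 9 3) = ((1 6 8 7)(2 3 9))^(-1)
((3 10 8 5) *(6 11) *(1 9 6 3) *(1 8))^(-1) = ((1 9 6 11 3 10)(5 8))^(-1) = (1 10 3 11 6 9)(5 8)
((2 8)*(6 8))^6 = (8)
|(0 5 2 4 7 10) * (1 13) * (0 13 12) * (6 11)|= 18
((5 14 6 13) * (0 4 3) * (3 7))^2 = (0 7)(3 4)(5 6)(13 14)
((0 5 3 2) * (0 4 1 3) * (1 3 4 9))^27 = (0 5)(1 3 9 4 2)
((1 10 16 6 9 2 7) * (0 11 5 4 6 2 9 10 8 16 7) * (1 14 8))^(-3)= (0 8 10 5 2 14 6 11 16 7 4)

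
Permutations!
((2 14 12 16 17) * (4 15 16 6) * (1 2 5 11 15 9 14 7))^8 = (1 7 2)(4 12 9 6 14)(5 16 11 17 15)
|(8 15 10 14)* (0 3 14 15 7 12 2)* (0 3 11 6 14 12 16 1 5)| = 18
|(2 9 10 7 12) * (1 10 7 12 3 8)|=8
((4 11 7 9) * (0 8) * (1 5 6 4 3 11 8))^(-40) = (11)(0 5 4)(1 6 8)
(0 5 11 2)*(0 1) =(0 5 11 2 1) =[5, 0, 1, 3, 4, 11, 6, 7, 8, 9, 10, 2]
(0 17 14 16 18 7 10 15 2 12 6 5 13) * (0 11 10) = (0 17 14 16 18 7)(2 12 6 5 13 11 10 15) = [17, 1, 12, 3, 4, 13, 5, 0, 8, 9, 15, 10, 6, 11, 16, 2, 18, 14, 7]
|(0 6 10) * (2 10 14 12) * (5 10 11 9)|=|(0 6 14 12 2 11 9 5 10)|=9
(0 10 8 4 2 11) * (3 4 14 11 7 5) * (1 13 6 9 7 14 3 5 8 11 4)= (0 10 11)(1 13 6 9 7 8 3)(2 14 4)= [10, 13, 14, 1, 2, 5, 9, 8, 3, 7, 11, 0, 12, 6, 4]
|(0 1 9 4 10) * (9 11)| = |(0 1 11 9 4 10)| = 6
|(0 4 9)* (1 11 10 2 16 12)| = |(0 4 9)(1 11 10 2 16 12)| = 6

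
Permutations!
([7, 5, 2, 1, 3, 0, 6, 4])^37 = [7, 5, 2, 1, 3, 0, 6, 4]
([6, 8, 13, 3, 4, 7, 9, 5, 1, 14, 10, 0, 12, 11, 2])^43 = (0 6 9 14 2 13 11)(1 8)(5 7)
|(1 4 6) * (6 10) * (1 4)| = |(4 10 6)| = 3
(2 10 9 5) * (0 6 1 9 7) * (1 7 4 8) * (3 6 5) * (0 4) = [5, 9, 10, 6, 8, 2, 7, 4, 1, 3, 0] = (0 5 2 10)(1 9 3 6 7 4 8)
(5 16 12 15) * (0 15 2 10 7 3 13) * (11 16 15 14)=[14, 1, 10, 13, 4, 15, 6, 3, 8, 9, 7, 16, 2, 0, 11, 5, 12]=(0 14 11 16 12 2 10 7 3 13)(5 15)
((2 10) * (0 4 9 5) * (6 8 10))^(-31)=(0 4 9 5)(2 6 8 10)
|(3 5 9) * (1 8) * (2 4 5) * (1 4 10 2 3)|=10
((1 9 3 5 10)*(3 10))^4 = (1 9 10)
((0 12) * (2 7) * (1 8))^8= (12)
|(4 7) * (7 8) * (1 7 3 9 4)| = 4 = |(1 7)(3 9 4 8)|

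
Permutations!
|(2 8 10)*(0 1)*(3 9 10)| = 10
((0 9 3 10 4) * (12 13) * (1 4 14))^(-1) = (0 4 1 14 10 3 9)(12 13)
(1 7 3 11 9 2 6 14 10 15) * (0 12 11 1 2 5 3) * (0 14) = [12, 7, 6, 1, 4, 3, 0, 14, 8, 5, 15, 9, 11, 13, 10, 2] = (0 12 11 9 5 3 1 7 14 10 15 2 6)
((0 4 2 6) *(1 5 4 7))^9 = (0 1 4 6 7 5 2)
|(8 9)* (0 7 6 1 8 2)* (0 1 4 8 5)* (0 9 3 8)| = |(0 7 6 4)(1 5 9 2)(3 8)| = 4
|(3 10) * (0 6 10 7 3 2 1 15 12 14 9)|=18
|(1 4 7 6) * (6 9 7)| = 6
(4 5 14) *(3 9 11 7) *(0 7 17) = [7, 1, 2, 9, 5, 14, 6, 3, 8, 11, 10, 17, 12, 13, 4, 15, 16, 0] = (0 7 3 9 11 17)(4 5 14)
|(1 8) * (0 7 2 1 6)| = 6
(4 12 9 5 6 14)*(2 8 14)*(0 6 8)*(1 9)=(0 6 2)(1 9 5 8 14 4 12)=[6, 9, 0, 3, 12, 8, 2, 7, 14, 5, 10, 11, 1, 13, 4]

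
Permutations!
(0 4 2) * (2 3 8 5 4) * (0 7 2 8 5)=[8, 1, 7, 5, 3, 4, 6, 2, 0]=(0 8)(2 7)(3 5 4)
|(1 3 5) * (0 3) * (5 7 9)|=6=|(0 3 7 9 5 1)|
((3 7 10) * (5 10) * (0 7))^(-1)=((0 7 5 10 3))^(-1)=(0 3 10 5 7)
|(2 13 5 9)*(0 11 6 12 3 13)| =|(0 11 6 12 3 13 5 9 2)| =9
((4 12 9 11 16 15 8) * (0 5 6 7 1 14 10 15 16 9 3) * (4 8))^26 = (16)(0 1 4 5 14 12 6 10 3 7 15)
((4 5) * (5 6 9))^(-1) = ((4 6 9 5))^(-1) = (4 5 9 6)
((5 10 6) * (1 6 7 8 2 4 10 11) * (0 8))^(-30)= ((0 8 2 4 10 7)(1 6 5 11))^(-30)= (1 5)(6 11)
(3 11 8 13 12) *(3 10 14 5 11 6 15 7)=[0, 1, 2, 6, 4, 11, 15, 3, 13, 9, 14, 8, 10, 12, 5, 7]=(3 6 15 7)(5 11 8 13 12 10 14)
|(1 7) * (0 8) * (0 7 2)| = |(0 8 7 1 2)| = 5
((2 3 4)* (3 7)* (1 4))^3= (1 7 4 3 2)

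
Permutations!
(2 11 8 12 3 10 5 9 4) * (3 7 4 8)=(2 11 3 10 5 9 8 12 7 4)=[0, 1, 11, 10, 2, 9, 6, 4, 12, 8, 5, 3, 7]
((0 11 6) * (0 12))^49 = (0 11 6 12)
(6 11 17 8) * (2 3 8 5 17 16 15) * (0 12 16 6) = (0 12 16 15 2 3 8)(5 17)(6 11) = [12, 1, 3, 8, 4, 17, 11, 7, 0, 9, 10, 6, 16, 13, 14, 2, 15, 5]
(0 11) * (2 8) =(0 11)(2 8) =[11, 1, 8, 3, 4, 5, 6, 7, 2, 9, 10, 0]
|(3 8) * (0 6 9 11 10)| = 10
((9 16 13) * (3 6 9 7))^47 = ((3 6 9 16 13 7))^47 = (3 7 13 16 9 6)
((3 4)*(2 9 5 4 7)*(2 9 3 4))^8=((2 3 7 9 5))^8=(2 9 3 5 7)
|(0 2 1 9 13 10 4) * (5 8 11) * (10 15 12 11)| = 12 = |(0 2 1 9 13 15 12 11 5 8 10 4)|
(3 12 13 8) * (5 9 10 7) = [0, 1, 2, 12, 4, 9, 6, 5, 3, 10, 7, 11, 13, 8] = (3 12 13 8)(5 9 10 7)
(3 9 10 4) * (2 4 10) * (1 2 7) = [0, 2, 4, 9, 3, 5, 6, 1, 8, 7, 10] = (10)(1 2 4 3 9 7)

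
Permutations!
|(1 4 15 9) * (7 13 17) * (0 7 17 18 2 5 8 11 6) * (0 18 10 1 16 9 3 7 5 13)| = 14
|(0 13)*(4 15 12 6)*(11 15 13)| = 7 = |(0 11 15 12 6 4 13)|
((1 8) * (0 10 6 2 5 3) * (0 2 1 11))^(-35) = ((0 10 6 1 8 11)(2 5 3))^(-35) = (0 10 6 1 8 11)(2 5 3)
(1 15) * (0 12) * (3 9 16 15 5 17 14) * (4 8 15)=(0 12)(1 5 17 14 3 9 16 4 8 15)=[12, 5, 2, 9, 8, 17, 6, 7, 15, 16, 10, 11, 0, 13, 3, 1, 4, 14]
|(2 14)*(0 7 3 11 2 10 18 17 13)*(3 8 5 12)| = |(0 7 8 5 12 3 11 2 14 10 18 17 13)| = 13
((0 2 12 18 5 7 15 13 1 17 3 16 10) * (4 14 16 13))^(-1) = (0 10 16 14 4 15 7 5 18 12 2)(1 13 3 17)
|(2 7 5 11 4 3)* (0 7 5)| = 10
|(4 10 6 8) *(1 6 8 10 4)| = 4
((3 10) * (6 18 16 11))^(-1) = ((3 10)(6 18 16 11))^(-1) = (3 10)(6 11 16 18)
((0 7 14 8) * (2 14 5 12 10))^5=((0 7 5 12 10 2 14 8))^5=(0 2 5 8 10 7 14 12)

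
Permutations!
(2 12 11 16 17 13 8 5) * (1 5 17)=(1 5 2 12 11 16)(8 17 13)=[0, 5, 12, 3, 4, 2, 6, 7, 17, 9, 10, 16, 11, 8, 14, 15, 1, 13]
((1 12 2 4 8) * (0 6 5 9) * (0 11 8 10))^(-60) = (0 1 6 12 5 2 9 4 11 10 8)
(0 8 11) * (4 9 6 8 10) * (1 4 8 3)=[10, 4, 2, 1, 9, 5, 3, 7, 11, 6, 8, 0]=(0 10 8 11)(1 4 9 6 3)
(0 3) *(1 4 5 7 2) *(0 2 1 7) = (0 3 2 7 1 4 5) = [3, 4, 7, 2, 5, 0, 6, 1]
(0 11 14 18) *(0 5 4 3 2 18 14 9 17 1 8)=(0 11 9 17 1 8)(2 18 5 4 3)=[11, 8, 18, 2, 3, 4, 6, 7, 0, 17, 10, 9, 12, 13, 14, 15, 16, 1, 5]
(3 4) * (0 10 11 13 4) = [10, 1, 2, 0, 3, 5, 6, 7, 8, 9, 11, 13, 12, 4] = (0 10 11 13 4 3)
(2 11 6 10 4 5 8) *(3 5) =(2 11 6 10 4 3 5 8) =[0, 1, 11, 5, 3, 8, 10, 7, 2, 9, 4, 6]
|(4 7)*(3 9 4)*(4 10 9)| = |(3 4 7)(9 10)| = 6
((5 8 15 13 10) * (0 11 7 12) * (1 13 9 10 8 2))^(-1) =((0 11 7 12)(1 13 8 15 9 10 5 2))^(-1) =(0 12 7 11)(1 2 5 10 9 15 8 13)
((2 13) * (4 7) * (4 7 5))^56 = ((2 13)(4 5))^56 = (13)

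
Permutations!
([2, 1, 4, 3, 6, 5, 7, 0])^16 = [2, 1, 4, 3, 6, 5, 7, 0]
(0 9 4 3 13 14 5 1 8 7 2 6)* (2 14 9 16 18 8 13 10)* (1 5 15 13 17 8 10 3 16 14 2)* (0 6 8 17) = (0 14 15 13 9 4 16 18 10 1)(2 8 7) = [14, 0, 8, 3, 16, 5, 6, 2, 7, 4, 1, 11, 12, 9, 15, 13, 18, 17, 10]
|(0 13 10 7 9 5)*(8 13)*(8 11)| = |(0 11 8 13 10 7 9 5)| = 8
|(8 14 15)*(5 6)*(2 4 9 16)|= 12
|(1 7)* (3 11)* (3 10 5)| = 4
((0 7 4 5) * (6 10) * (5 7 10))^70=((0 10 6 5)(4 7))^70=(0 6)(5 10)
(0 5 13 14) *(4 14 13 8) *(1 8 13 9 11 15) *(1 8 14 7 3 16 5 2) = [2, 14, 1, 16, 7, 13, 6, 3, 4, 11, 10, 15, 12, 9, 0, 8, 5] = (0 2 1 14)(3 16 5 13 9 11 15 8 4 7)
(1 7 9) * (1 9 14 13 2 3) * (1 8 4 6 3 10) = (1 7 14 13 2 10)(3 8 4 6) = [0, 7, 10, 8, 6, 5, 3, 14, 4, 9, 1, 11, 12, 2, 13]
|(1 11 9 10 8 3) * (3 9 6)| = |(1 11 6 3)(8 9 10)| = 12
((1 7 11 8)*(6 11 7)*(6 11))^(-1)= ((1 11 8))^(-1)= (1 8 11)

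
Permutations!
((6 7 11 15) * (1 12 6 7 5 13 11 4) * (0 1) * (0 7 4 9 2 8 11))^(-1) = ((0 1 12 6 5 13)(2 8 11 15 4 7 9))^(-1) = (0 13 5 6 12 1)(2 9 7 4 15 11 8)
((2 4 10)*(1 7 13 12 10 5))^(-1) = (1 5 4 2 10 12 13 7) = ((1 7 13 12 10 2 4 5))^(-1)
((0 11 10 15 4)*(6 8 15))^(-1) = (0 4 15 8 6 10 11)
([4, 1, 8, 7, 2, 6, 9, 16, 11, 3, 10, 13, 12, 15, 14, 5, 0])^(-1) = [16, 1, 4, 9, 0, 15, 5, 3, 2, 6, 10, 8, 12, 11, 14, 13, 7]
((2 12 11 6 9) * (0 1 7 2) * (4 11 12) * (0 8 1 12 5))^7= ((0 12 5)(1 7 2 4 11 6 9 8))^7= (0 12 5)(1 8 9 6 11 4 2 7)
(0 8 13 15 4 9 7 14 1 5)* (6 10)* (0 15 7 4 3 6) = (0 8 13 7 14 1 5 15 3 6 10)(4 9) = [8, 5, 2, 6, 9, 15, 10, 14, 13, 4, 0, 11, 12, 7, 1, 3]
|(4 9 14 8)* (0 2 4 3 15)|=8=|(0 2 4 9 14 8 3 15)|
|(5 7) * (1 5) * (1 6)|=4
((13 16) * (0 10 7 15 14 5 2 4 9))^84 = ((0 10 7 15 14 5 2 4 9)(13 16))^84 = (16)(0 15 2)(4 10 14)(5 9 7)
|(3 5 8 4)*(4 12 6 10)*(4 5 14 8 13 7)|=10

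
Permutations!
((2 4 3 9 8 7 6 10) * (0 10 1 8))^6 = (10)(1 7)(6 8)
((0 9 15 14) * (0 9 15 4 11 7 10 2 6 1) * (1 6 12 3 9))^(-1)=(0 1 14 15)(2 10 7 11 4 9 3 12)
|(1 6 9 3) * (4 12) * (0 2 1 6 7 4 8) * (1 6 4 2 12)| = 21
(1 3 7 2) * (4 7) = (1 3 4 7 2) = [0, 3, 1, 4, 7, 5, 6, 2]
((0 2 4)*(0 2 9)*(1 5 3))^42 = ((0 9)(1 5 3)(2 4))^42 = (9)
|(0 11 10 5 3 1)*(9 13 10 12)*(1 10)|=|(0 11 12 9 13 1)(3 10 5)|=6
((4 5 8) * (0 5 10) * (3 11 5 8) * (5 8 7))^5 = ((0 7 5 3 11 8 4 10))^5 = (0 8 5 10 11 7 4 3)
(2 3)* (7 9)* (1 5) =(1 5)(2 3)(7 9) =[0, 5, 3, 2, 4, 1, 6, 9, 8, 7]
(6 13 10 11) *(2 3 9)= [0, 1, 3, 9, 4, 5, 13, 7, 8, 2, 11, 6, 12, 10]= (2 3 9)(6 13 10 11)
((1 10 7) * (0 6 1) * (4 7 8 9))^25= (0 6 1 10 8 9 4 7)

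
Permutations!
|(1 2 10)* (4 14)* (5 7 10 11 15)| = |(1 2 11 15 5 7 10)(4 14)| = 14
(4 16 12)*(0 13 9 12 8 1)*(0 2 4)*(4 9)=(0 13 4 16 8 1 2 9 12)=[13, 2, 9, 3, 16, 5, 6, 7, 1, 12, 10, 11, 0, 4, 14, 15, 8]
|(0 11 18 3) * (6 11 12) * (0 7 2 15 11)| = |(0 12 6)(2 15 11 18 3 7)| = 6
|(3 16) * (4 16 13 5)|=5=|(3 13 5 4 16)|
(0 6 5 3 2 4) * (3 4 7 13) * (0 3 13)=(13)(0 6 5 4 3 2 7)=[6, 1, 7, 2, 3, 4, 5, 0, 8, 9, 10, 11, 12, 13]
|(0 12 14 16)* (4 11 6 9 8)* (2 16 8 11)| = |(0 12 14 8 4 2 16)(6 9 11)| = 21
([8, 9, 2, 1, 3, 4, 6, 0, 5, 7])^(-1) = (0 7 9 1 3 4 5 8)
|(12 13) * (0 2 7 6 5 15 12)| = 8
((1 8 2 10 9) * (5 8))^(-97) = ((1 5 8 2 10 9))^(-97) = (1 9 10 2 8 5)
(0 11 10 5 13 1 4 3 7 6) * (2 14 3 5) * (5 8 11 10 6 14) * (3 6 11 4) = (0 10 2 5 13 1 3 7 14 6)(4 8) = [10, 3, 5, 7, 8, 13, 0, 14, 4, 9, 2, 11, 12, 1, 6]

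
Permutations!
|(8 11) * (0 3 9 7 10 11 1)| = 8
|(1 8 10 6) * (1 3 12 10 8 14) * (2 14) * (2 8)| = 4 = |(1 8 2 14)(3 12 10 6)|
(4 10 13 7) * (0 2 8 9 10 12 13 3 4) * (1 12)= [2, 12, 8, 4, 1, 5, 6, 0, 9, 10, 3, 11, 13, 7]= (0 2 8 9 10 3 4 1 12 13 7)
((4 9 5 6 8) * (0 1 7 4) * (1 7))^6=(0 8 6 5 9 4 7)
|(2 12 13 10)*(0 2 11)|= |(0 2 12 13 10 11)|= 6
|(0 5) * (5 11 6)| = |(0 11 6 5)| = 4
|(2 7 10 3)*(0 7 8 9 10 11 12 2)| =|(0 7 11 12 2 8 9 10 3)| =9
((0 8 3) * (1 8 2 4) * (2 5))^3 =((0 5 2 4 1 8 3))^3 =(0 4 3 2 8 5 1)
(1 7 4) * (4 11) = (1 7 11 4) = [0, 7, 2, 3, 1, 5, 6, 11, 8, 9, 10, 4]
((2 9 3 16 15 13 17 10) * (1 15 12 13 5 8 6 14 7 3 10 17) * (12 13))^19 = (17)(1 13 16 3 7 14 6 8 5 15)(2 9 10)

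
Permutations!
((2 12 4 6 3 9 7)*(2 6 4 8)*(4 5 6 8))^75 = (2 5 9)(3 8 4)(6 7 12)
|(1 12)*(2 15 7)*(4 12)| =3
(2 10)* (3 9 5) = (2 10)(3 9 5) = [0, 1, 10, 9, 4, 3, 6, 7, 8, 5, 2]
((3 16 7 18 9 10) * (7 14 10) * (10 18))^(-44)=((3 16 14 18 9 7 10))^(-44)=(3 7 18 16 10 9 14)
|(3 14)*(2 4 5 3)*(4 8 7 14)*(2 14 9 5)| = 7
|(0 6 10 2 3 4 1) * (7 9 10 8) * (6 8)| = |(0 8 7 9 10 2 3 4 1)| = 9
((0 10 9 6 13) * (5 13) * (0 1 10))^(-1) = (1 13 5 6 9 10)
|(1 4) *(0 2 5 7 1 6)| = 7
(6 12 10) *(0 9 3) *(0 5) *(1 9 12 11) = [12, 9, 2, 5, 4, 0, 11, 7, 8, 3, 6, 1, 10] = (0 12 10 6 11 1 9 3 5)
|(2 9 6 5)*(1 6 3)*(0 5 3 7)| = |(0 5 2 9 7)(1 6 3)| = 15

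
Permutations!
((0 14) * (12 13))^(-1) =(0 14)(12 13) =((0 14)(12 13))^(-1)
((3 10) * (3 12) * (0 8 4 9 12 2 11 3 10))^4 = (0 12 3 9 11 4 2 8 10)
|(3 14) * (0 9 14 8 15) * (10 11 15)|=8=|(0 9 14 3 8 10 11 15)|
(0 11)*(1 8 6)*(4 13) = (0 11)(1 8 6)(4 13) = [11, 8, 2, 3, 13, 5, 1, 7, 6, 9, 10, 0, 12, 4]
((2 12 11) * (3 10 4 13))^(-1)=(2 11 12)(3 13 4 10)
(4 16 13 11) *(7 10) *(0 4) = [4, 1, 2, 3, 16, 5, 6, 10, 8, 9, 7, 0, 12, 11, 14, 15, 13] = (0 4 16 13 11)(7 10)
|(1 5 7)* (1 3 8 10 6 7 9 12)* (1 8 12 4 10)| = 10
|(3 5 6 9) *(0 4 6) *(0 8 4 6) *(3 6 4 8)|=2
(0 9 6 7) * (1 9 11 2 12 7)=(0 11 2 12 7)(1 9 6)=[11, 9, 12, 3, 4, 5, 1, 0, 8, 6, 10, 2, 7]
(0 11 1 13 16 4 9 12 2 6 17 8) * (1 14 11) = (0 1 13 16 4 9 12 2 6 17 8)(11 14) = [1, 13, 6, 3, 9, 5, 17, 7, 0, 12, 10, 14, 2, 16, 11, 15, 4, 8]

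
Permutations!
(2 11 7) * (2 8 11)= (7 8 11)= [0, 1, 2, 3, 4, 5, 6, 8, 11, 9, 10, 7]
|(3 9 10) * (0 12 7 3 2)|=7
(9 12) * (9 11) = (9 12 11) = [0, 1, 2, 3, 4, 5, 6, 7, 8, 12, 10, 9, 11]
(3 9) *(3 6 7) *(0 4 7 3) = (0 4 7)(3 9 6) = [4, 1, 2, 9, 7, 5, 3, 0, 8, 6]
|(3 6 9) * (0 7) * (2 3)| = |(0 7)(2 3 6 9)| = 4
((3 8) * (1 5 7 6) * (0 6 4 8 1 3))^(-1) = (0 8 4 7 5 1 3 6)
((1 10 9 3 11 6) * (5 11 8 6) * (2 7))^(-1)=((1 10 9 3 8 6)(2 7)(5 11))^(-1)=(1 6 8 3 9 10)(2 7)(5 11)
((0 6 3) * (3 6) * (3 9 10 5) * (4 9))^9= ((0 4 9 10 5 3))^9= (0 10)(3 9)(4 5)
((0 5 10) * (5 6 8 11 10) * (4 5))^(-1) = (0 10 11 8 6)(4 5)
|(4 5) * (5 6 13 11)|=5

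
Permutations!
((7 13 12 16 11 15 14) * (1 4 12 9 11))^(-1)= ((1 4 12 16)(7 13 9 11 15 14))^(-1)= (1 16 12 4)(7 14 15 11 9 13)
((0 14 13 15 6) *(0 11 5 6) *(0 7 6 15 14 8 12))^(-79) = (0 12 8)(5 15 7 6 11)(13 14)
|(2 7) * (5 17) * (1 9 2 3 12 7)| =6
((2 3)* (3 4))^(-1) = (2 3 4)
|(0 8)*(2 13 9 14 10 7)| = 6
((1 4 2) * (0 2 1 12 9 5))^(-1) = (0 5 9 12 2)(1 4)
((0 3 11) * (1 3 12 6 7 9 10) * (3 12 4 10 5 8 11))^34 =(0 4 10 1 12 6 7 9 5 8 11)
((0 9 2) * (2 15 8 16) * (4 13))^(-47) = ((0 9 15 8 16 2)(4 13))^(-47) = (0 9 15 8 16 2)(4 13)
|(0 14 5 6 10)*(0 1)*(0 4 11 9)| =9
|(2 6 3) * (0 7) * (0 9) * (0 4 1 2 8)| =|(0 7 9 4 1 2 6 3 8)| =9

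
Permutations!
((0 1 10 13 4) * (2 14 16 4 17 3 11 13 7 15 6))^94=(0 15 16 10 2)(1 6 4 7 14)(3 13)(11 17)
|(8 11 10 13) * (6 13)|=5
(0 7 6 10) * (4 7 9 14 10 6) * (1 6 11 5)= (0 9 14 10)(1 6 11 5)(4 7)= [9, 6, 2, 3, 7, 1, 11, 4, 8, 14, 0, 5, 12, 13, 10]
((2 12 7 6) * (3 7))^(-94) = (2 12 3 7 6)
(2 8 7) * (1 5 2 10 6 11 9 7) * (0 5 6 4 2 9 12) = (0 5 9 7 10 4 2 8 1 6 11 12) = [5, 6, 8, 3, 2, 9, 11, 10, 1, 7, 4, 12, 0]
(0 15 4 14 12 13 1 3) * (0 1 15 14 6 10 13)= [14, 3, 2, 1, 6, 5, 10, 7, 8, 9, 13, 11, 0, 15, 12, 4]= (0 14 12)(1 3)(4 6 10 13 15)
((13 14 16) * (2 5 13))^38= (2 14 5 16 13)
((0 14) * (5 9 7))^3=((0 14)(5 9 7))^3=(0 14)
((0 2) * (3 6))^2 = (6)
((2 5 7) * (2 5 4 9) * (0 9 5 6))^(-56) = (9)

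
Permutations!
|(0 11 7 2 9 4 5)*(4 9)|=6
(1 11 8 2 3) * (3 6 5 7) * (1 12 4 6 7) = (1 11 8 2 7 3 12 4 6 5) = [0, 11, 7, 12, 6, 1, 5, 3, 2, 9, 10, 8, 4]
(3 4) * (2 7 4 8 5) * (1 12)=(1 12)(2 7 4 3 8 5)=[0, 12, 7, 8, 3, 2, 6, 4, 5, 9, 10, 11, 1]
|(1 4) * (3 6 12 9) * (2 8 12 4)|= 8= |(1 2 8 12 9 3 6 4)|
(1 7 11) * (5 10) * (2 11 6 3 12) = (1 7 6 3 12 2 11)(5 10) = [0, 7, 11, 12, 4, 10, 3, 6, 8, 9, 5, 1, 2]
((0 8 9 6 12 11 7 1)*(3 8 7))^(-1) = ((0 7 1)(3 8 9 6 12 11))^(-1) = (0 1 7)(3 11 12 6 9 8)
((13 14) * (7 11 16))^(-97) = (7 16 11)(13 14)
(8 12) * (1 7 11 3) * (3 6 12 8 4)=(1 7 11 6 12 4 3)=[0, 7, 2, 1, 3, 5, 12, 11, 8, 9, 10, 6, 4]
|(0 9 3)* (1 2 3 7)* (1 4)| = 7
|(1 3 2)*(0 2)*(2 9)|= |(0 9 2 1 3)|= 5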